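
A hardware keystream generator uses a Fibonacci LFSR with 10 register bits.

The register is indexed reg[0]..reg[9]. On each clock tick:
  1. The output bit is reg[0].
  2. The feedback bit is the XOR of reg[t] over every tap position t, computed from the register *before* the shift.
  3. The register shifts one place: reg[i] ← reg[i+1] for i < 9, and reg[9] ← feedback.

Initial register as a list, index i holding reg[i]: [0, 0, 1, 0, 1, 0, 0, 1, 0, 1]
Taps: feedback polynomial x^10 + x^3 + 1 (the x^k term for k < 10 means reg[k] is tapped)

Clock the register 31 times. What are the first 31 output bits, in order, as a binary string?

0010100101011000111001111111011

step | reg (before) | out | fb
   0 | 0010100101 | 0 | 0
   1 | 0101001010 | 0 | 1
   2 | 1010010101 | 1 | 1
   3 | 0100101011 | 0 | 0
   4 | 1001010110 | 1 | 0
   5 | 0010101100 | 0 | 0
   6 | 0101011000 | 0 | 1
   7 | 1010110001 | 1 | 1
   8 | 0101100011 | 0 | 1
   9 | 1011000111 | 1 | 0
  10 | 0110001110 | 0 | 0
  11 | 1100011100 | 1 | 1
  12 | 1000111001 | 1 | 1
  13 | 0001110011 | 0 | 1
  14 | 0011100111 | 0 | 1
  15 | 0111001111 | 0 | 1
  16 | 1110011111 | 1 | 1
  17 | 1100111111 | 1 | 1
  18 | 1001111111 | 1 | 0
  19 | 0011111110 | 0 | 1
  20 | 0111111101 | 0 | 1
  21 | 1111111011 | 1 | 0
  22 | 1111110110 | 1 | 0
  23 | 1111101100 | 1 | 0
  24 | 1111011000 | 1 | 0
  25 | 1110110000 | 1 | 1
  26 | 1101100001 | 1 | 0
  27 | 1011000010 | 1 | 0
  28 | 0110000100 | 0 | 0
  29 | 1100001000 | 1 | 1
  30 | 1000010001 | 1 | 1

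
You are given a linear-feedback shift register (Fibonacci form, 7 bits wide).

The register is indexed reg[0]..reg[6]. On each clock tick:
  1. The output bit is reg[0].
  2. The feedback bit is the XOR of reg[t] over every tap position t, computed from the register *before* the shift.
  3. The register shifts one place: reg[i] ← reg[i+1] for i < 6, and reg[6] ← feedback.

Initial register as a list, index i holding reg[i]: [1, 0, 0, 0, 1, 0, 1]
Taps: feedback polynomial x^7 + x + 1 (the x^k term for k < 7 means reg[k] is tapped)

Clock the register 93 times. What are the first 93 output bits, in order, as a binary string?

tick  register→output (feedback)
  0  1000101→1 (1)
  1  0001011→0 (0)
  2  0010110→0 (0)
  3  0101100→0 (1)
  4  1011001→1 (1)
  5  0110011→0 (1)
  6  1100111→1 (0)
  7  1001110→1 (1)
  8  0011101→0 (0)
  9  0111010→0 (1)
 10  1110101→1 (0)
 11  1101010→1 (0)
 12  1010100→1 (1)
 13  0101001→0 (1)
 14  1010011→1 (1)
 15  0100111→0 (1)
 16  1001111→1 (1)
 17  0011111→0 (0)
 18  0111110→0 (1)
 19  1111101→1 (0)
 20  1111010→1 (0)
 21  1110100→1 (0)
 22  1101000→1 (0)
 23  1010000→1 (1)
 24  0100001→0 (1)
 25  1000011→1 (1)
 26  0000111→0 (0)
 27  0001110→0 (0)
 28  0011100→0 (0)
 29  0111000→0 (1)
 30  1110001→1 (0)
 31  1100010→1 (0)
 32  1000100→1 (1)
 33  0001001→0 (0)
 34  0010010→0 (0)
 35  0100100→0 (1)
 36  1001001→1 (1)
 37  0010011→0 (0)
 38  0100110→0 (1)
 39  1001101→1 (1)
 40  0011011→0 (0)
 41  0110110→0 (1)
 42  1101101→1 (0)
 43  1011010→1 (1)
 44  0110101→0 (1)
 45  1101011→1 (0)
 46  1010110→1 (1)
 47  0101101→0 (1)
 48  1011011→1 (1)
 49  0110111→0 (1)
 50  1101111→1 (0)
 51  1011110→1 (1)
 52  0111101→0 (1)
 53  1111011→1 (0)
 54  1110110→1 (0)
 55  1101100→1 (0)
 56  1011000→1 (1)
 57  0110001→0 (1)
 58  1100011→1 (0)
 59  1000110→1 (1)
 60  0001101→0 (0)
 61  0011010→0 (0)
 62  0110100→0 (1)
 63  1101001→1 (0)
 64  1010010→1 (1)
 65  0100101→0 (1)
 66  1001011→1 (1)
 67  0010111→0 (0)
 68  0101110→0 (1)
 69  1011101→1 (1)
 70  0111011→0 (1)
 71  1110111→1 (0)
 72  1101110→1 (0)
 73  1011100→1 (1)
 74  0111001→0 (1)
 75  1110011→1 (0)
 76  1100110→1 (0)
 77  1001100→1 (1)
 78  0011001→0 (0)
 79  0110010→0 (1)
 80  1100101→1 (0)
 81  1001010→1 (1)
 82  0010101→0 (0)
 83  0101010→0 (1)
 84  1010101→1 (1)
 85  0101011→0 (1)
 86  1010111→1 (1)
 87  0101111→0 (1)
 88  1011111→1 (1)
 89  0111111→0 (1)
 90  1111111→1 (0)
 91  1111110→1 (0)
 92  1111100→1 (0)

100010110011101010011111010000111000100100110110101101111011000110100101110111001100101010111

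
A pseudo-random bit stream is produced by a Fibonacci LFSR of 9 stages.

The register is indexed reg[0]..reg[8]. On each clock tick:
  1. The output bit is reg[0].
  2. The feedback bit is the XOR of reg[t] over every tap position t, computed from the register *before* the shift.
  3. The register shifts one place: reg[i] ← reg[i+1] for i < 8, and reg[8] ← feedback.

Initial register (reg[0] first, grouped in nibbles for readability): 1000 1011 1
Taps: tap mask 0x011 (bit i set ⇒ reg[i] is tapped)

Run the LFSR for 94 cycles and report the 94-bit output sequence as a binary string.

1000101110011001000001001010011101101000111100111110011011000101010010001110001101101010111000

k : reg_k → out_k, fb_k
0: 100010111 → 1, fb=0
1: 000101110 → 0, fb=0
2: 001011100 → 0, fb=1
3: 010111001 → 0, fb=1
4: 101110011 → 1, fb=0
5: 011100110 → 0, fb=0
6: 111001100 → 1, fb=1
7: 110011001 → 1, fb=0
8: 100110010 → 1, fb=0
9: 001100100 → 0, fb=0
10: 011001000 → 0, fb=0
11: 110010000 → 1, fb=0
12: 100100000 → 1, fb=1
13: 001000001 → 0, fb=0
14: 010000010 → 0, fb=0
15: 100000100 → 1, fb=1
16: 000001001 → 0, fb=0
17: 000010010 → 0, fb=1
18: 000100101 → 0, fb=0
19: 001001010 → 0, fb=0
20: 010010100 → 0, fb=1
21: 100101001 → 1, fb=1
22: 001010011 → 0, fb=1
23: 010100111 → 0, fb=0
24: 101001110 → 1, fb=1
25: 010011101 → 0, fb=1
26: 100111011 → 1, fb=0
27: 001110110 → 0, fb=1
28: 011101101 → 0, fb=0
29: 111011010 → 1, fb=0
30: 110110100 → 1, fb=0
31: 101101000 → 1, fb=1
32: 011010001 → 0, fb=1
33: 110100011 → 1, fb=1
34: 101000111 → 1, fb=1
35: 010001111 → 0, fb=0
36: 100011110 → 1, fb=0
37: 000111100 → 0, fb=1
38: 001111001 → 0, fb=1
39: 011110011 → 0, fb=1
40: 111100111 → 1, fb=1
41: 111001111 → 1, fb=1
42: 110011111 → 1, fb=0
43: 100111110 → 1, fb=0
44: 001111100 → 0, fb=1
45: 011111001 → 0, fb=1
46: 111110011 → 1, fb=0
47: 111100110 → 1, fb=1
48: 111001101 → 1, fb=1
49: 110011011 → 1, fb=0
50: 100110110 → 1, fb=0
51: 001101100 → 0, fb=0
52: 011011000 → 0, fb=1
53: 110110001 → 1, fb=0
54: 101100010 → 1, fb=1
55: 011000101 → 0, fb=0
56: 110001010 → 1, fb=1
57: 100010101 → 1, fb=0
58: 000101010 → 0, fb=0
59: 001010100 → 0, fb=1
60: 010101001 → 0, fb=0
61: 101010010 → 1, fb=0
62: 010100100 → 0, fb=0
63: 101001000 → 1, fb=1
64: 010010001 → 0, fb=1
65: 100100011 → 1, fb=1
66: 001000111 → 0, fb=0
67: 010001110 → 0, fb=0
68: 100011100 → 1, fb=0
69: 000111000 → 0, fb=1
70: 001110001 → 0, fb=1
71: 011100011 → 0, fb=0
72: 111000110 → 1, fb=1
73: 110001101 → 1, fb=1
74: 100011011 → 1, fb=0
75: 000110110 → 0, fb=1
76: 001101101 → 0, fb=0
77: 011011010 → 0, fb=1
78: 110110101 → 1, fb=0
79: 101101010 → 1, fb=1
80: 011010101 → 0, fb=1
81: 110101011 → 1, fb=1
82: 101010111 → 1, fb=0
83: 010101110 → 0, fb=0
84: 101011100 → 1, fb=0
85: 010111000 → 0, fb=1
86: 101110001 → 1, fb=0
87: 011100010 → 0, fb=0
88: 111000100 → 1, fb=1
89: 110001001 → 1, fb=1
90: 100010011 → 1, fb=0
91: 000100110 → 0, fb=0
92: 001001100 → 0, fb=0
93: 010011000 → 0, fb=1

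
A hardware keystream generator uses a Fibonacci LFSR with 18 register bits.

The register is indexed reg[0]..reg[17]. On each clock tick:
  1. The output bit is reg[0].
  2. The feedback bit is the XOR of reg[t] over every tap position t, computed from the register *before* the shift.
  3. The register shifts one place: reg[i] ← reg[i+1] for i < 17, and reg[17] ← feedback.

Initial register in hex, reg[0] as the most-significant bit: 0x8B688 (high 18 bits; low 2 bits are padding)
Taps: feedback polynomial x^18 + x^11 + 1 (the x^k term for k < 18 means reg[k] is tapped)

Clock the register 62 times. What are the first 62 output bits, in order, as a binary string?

10001011011010001011001110111101010101100100001111010010001101

tick  register→output (feedback)
  0  100010110110100010→1 (1)
  1  000101101101000101→0 (1)
  2  001011011010001011→0 (0)
  3  010110110100010110→0 (0)
  4  101101101000101100→1 (1)
  5  011011010001011001→0 (1)
  6  110110100010110011→1 (1)
  7  101101000101100111→1 (0)
  8  011010001011001110→0 (1)
  9  110100010110011101→1 (1)
 10  101000101100111011→1 (1)
 11  010001011001110111→0 (1)
 12  100010110011101111→1 (0)
 13  000101100111011110→0 (1)
 14  001011001110111101→0 (0)
 15  010110011101111010→0 (1)
 16  101100111011110101→1 (0)
 17  011001110111101010→0 (1)
 18  110011101111010101→1 (0)
 19  100111011110101010→1 (1)
 20  001110111101010101→0 (1)
 21  011101111010101011→0 (0)
 22  111011110101010110→1 (0)
 23  110111101010101100→1 (1)
 24  101111010101011001→1 (0)
 25  011110101010110010→0 (0)
 26  111101010101100100→1 (0)
 27  111010101011001000→1 (0)
 28  110101010110010000→1 (1)
 29  101010101100100001→1 (1)
 30  010101011001000011→0 (1)
 31  101010110010000111→1 (1)
 32  010101100100001111→0 (0)
 33  101011001000011110→1 (1)
 34  010110010000111101→0 (0)
 35  101100100001111010→1 (0)
 36  011001000011110100→0 (1)
 37  110010000111101001→1 (0)
 38  100100001111010010→1 (0)
 39  001000011110100100→0 (0)
 40  010000111101001000→0 (1)
 41  100001111010010001→1 (1)
 42  000011110100100011→0 (0)
 43  000111101001000110→0 (1)
 44  001111010010001101→0 (0)
 45  011110100100011010→0 (0)
 46  111101001000110100→1 (1)
 47  111010010001101001→1 (0)
 48  110100100011010010→1 (0)
 49  101001000110100100→1 (1)
 50  010010001101001001→0 (1)
 51  100100011010010011→1 (1)
 52  001000110100100111→0 (0)
 53  010001101001001110→0 (1)
 54  100011010010011101→1 (1)
 55  000110100100111011→0 (0)
 56  001101001001110110→0 (1)
 57  011010010011101101→0 (1)
 58  110100100111011011→1 (0)
 59  101001001110110110→1 (1)
 60  010010011101101101→0 (1)
 61  100100111011011011→1 (0)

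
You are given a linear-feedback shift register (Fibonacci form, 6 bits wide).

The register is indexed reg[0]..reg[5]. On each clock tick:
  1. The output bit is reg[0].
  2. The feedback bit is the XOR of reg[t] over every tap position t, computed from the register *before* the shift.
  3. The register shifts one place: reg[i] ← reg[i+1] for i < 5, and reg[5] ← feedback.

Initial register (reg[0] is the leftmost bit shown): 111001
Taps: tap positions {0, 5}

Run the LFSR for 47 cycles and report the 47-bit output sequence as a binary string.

k : reg_k → out_k, fb_k
0: 111001 → 1, fb=0
1: 110010 → 1, fb=1
2: 100101 → 1, fb=0
3: 001010 → 0, fb=0
4: 010100 → 0, fb=0
5: 101000 → 1, fb=1
6: 010001 → 0, fb=1
7: 100011 → 1, fb=0
8: 000110 → 0, fb=0
9: 001100 → 0, fb=0
10: 011000 → 0, fb=0
11: 110000 → 1, fb=1
12: 100001 → 1, fb=0
13: 000010 → 0, fb=0
14: 000100 → 0, fb=0
15: 001000 → 0, fb=0
16: 010000 → 0, fb=0
17: 100000 → 1, fb=1
18: 000001 → 0, fb=1
19: 000011 → 0, fb=1
20: 000111 → 0, fb=1
21: 001111 → 0, fb=1
22: 011111 → 0, fb=1
23: 111111 → 1, fb=0
24: 111110 → 1, fb=1
25: 111101 → 1, fb=0
26: 111010 → 1, fb=1
27: 110101 → 1, fb=0
28: 101010 → 1, fb=1
29: 010101 → 0, fb=1
30: 101011 → 1, fb=0
31: 010110 → 0, fb=0
32: 101100 → 1, fb=1
33: 011001 → 0, fb=1
34: 110011 → 1, fb=0
35: 100110 → 1, fb=1
36: 001101 → 0, fb=1
37: 011011 → 0, fb=1
38: 110111 → 1, fb=0
39: 101110 → 1, fb=1
40: 011101 → 0, fb=1
41: 111011 → 1, fb=0
42: 110110 → 1, fb=1
43: 101101 → 1, fb=0
44: 011010 → 0, fb=0
45: 110100 → 1, fb=1
46: 101001 → 1, fb=0

11100101000110000100000111111010101100110111011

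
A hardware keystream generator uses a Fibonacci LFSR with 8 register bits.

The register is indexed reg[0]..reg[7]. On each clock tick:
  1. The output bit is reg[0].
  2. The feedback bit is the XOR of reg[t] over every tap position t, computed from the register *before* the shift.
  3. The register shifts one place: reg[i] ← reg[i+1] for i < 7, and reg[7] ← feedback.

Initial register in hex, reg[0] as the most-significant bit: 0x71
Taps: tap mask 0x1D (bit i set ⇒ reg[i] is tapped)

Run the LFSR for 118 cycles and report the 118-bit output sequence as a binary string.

k : reg_k → out_k, fb_k
0: 01110001 → 0, fb=0
1: 11100010 → 1, fb=0
2: 11000100 → 1, fb=1
3: 10001001 → 1, fb=0
4: 00010010 → 0, fb=1
5: 00100101 → 0, fb=1
6: 01001011 → 0, fb=1
7: 10010111 → 1, fb=0
8: 00101110 → 0, fb=0
9: 01011100 → 0, fb=0
10: 10111000 → 1, fb=0
11: 01110000 → 0, fb=0
12: 11100000 → 1, fb=0
13: 11000000 → 1, fb=1
14: 10000001 → 1, fb=1
15: 00000011 → 0, fb=0
16: 00000110 → 0, fb=0
17: 00001100 → 0, fb=1
18: 00011001 → 0, fb=0
19: 00110010 → 0, fb=0
20: 01100100 → 0, fb=1
21: 11001001 → 1, fb=0
22: 10010010 → 1, fb=0
23: 00100100 → 0, fb=1
24: 01001001 → 0, fb=1
25: 10010011 → 1, fb=0
26: 00100110 → 0, fb=1
27: 01001101 → 0, fb=1
28: 10011011 → 1, fb=1
29: 00110111 → 0, fb=0
30: 01101110 → 0, fb=0
31: 11011100 → 1, fb=1
32: 10111001 → 1, fb=0
33: 01110010 → 0, fb=0
34: 11100100 → 1, fb=0
35: 11001000 → 1, fb=0
36: 10010000 → 1, fb=0
37: 00100000 → 0, fb=1
38: 01000001 → 0, fb=0
39: 10000010 → 1, fb=1
40: 00000101 → 0, fb=0
41: 00001010 → 0, fb=1
42: 00010101 → 0, fb=1
43: 00101011 → 0, fb=0
44: 01010110 → 0, fb=1
45: 10101101 → 1, fb=1
46: 01011011 → 0, fb=0
47: 10110110 → 1, fb=1
48: 01101101 → 0, fb=0
49: 11011010 → 1, fb=1
50: 10110101 → 1, fb=1
51: 01101011 → 0, fb=0
52: 11010110 → 1, fb=0
53: 10101100 → 1, fb=1
54: 01011001 → 0, fb=0
55: 10110010 → 1, fb=1
56: 01100101 → 0, fb=1
57: 11001011 → 1, fb=0
58: 10010110 → 1, fb=0
59: 00101100 → 0, fb=0
60: 01011000 → 0, fb=0
61: 10110000 → 1, fb=1
62: 01100001 → 0, fb=1
63: 11000011 → 1, fb=1
64: 10000111 → 1, fb=1
65: 00001111 → 0, fb=1
66: 00011111 → 0, fb=0
67: 00111110 → 0, fb=1
68: 01111101 → 0, fb=1
69: 11111011 → 1, fb=0
70: 11110110 → 1, fb=1
71: 11101101 → 1, fb=1
72: 11011011 → 1, fb=1
73: 10110111 → 1, fb=1
74: 01101111 → 0, fb=0
75: 11011110 → 1, fb=1
76: 10111101 → 1, fb=0
77: 01111010 → 0, fb=1
78: 11110101 → 1, fb=1
79: 11101011 → 1, fb=1
80: 11010111 → 1, fb=0
81: 10101110 → 1, fb=1
82: 01011101 → 0, fb=0
83: 10111010 → 1, fb=0
84: 01110100 → 0, fb=0
85: 11101000 → 1, fb=1
86: 11010001 → 1, fb=0
87: 10100010 → 1, fb=0
88: 01000100 → 0, fb=0
89: 10001000 → 1, fb=0
90: 00010000 → 0, fb=1
91: 00100001 → 0, fb=1
92: 01000011 → 0, fb=0
93: 10000110 → 1, fb=1
94: 00001101 → 0, fb=1
95: 00011011 → 0, fb=0
96: 00110110 → 0, fb=0
97: 01101100 → 0, fb=0
98: 11011000 → 1, fb=1
99: 10110001 → 1, fb=1
100: 01100011 → 0, fb=1
101: 11000111 → 1, fb=1
102: 10001111 → 1, fb=0
103: 00011110 → 0, fb=0
104: 00111100 → 0, fb=1
105: 01111001 → 0, fb=1
106: 11110011 → 1, fb=1
107: 11100111 → 1, fb=0
108: 11001110 → 1, fb=0
109: 10011100 → 1, fb=1
110: 00111001 → 0, fb=1
111: 01110011 → 0, fb=0
112: 11100110 → 1, fb=0
113: 11001100 → 1, fb=0
114: 10011000 → 1, fb=1
115: 00110001 → 0, fb=0
116: 01100010 → 0, fb=1
117: 11000101 → 1, fb=1

0111000100101110000001100100100110111001000001010110110101100101100001111101101111010111010001000011011000111100111001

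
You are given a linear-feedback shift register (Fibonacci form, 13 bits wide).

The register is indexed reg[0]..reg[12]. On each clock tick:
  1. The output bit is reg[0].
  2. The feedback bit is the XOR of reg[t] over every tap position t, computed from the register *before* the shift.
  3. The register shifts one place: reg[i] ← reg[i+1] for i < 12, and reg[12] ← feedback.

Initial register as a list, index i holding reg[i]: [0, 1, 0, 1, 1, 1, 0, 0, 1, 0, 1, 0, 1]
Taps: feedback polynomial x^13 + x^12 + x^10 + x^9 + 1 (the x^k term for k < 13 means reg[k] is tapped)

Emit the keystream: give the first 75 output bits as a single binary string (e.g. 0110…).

010111001010100110001000100110110001101111101101001100111100100000010110101

k : reg_k → out_k, fb_k
0: 0101110010101 → 0, fb=0
1: 1011100101010 → 1, fb=0
2: 0111001010100 → 0, fb=1
3: 1110010101001 → 1, fb=1
4: 1100101010011 → 1, fb=0
5: 1001010100110 → 1, fb=0
6: 0010101001100 → 0, fb=0
7: 0101010011000 → 0, fb=1
8: 1010100110001 → 1, fb=0
9: 0101001100010 → 0, fb=0
10: 1010011000100 → 1, fb=0
11: 0100110001000 → 0, fb=1
12: 1001100010001 → 1, fb=0
13: 0011000100010 → 0, fb=0
14: 0110001000100 → 0, fb=1
15: 1100010001001 → 1, fb=1
16: 1000100010011 → 1, fb=0
17: 0001000100110 → 0, fb=1
18: 0010001001101 → 0, fb=1
19: 0100010011011 → 0, fb=0
20: 1000100110110 → 1, fb=0
21: 0001001101100 → 0, fb=0
22: 0010011011000 → 0, fb=1
23: 0100110110001 → 0, fb=1
24: 1001101100011 → 1, fb=0
25: 0011011000110 → 0, fb=1
26: 0110110001101 → 0, fb=1
27: 1101100011011 → 1, fb=1
28: 1011000110111 → 1, fb=1
29: 0110001101111 → 0, fb=1
30: 1100011011111 → 1, fb=0
31: 1000110111110 → 1, fb=1
32: 0001101111101 → 0, fb=1
33: 0011011111011 → 0, fb=0
34: 0110111110110 → 0, fb=1
35: 1101111101101 → 1, fb=0
36: 1011111011010 → 1, fb=0
37: 0111110110100 → 0, fb=1
38: 1111101101001 → 1, fb=1
39: 1111011010011 → 1, fb=0
40: 1110110100110 → 1, fb=0
41: 1101101001100 → 1, fb=1
42: 1011010011001 → 1, fb=1
43: 0110100110011 → 0, fb=1
44: 1101001100111 → 1, fb=1
45: 1010011001111 → 1, fb=0
46: 0100110011110 → 0, fb=0
47: 1001100111100 → 1, fb=1
48: 0011001111001 → 0, fb=0
49: 0110011110010 → 0, fb=0
50: 1100111100100 → 1, fb=0
51: 1001111001000 → 1, fb=0
52: 0011110010000 → 0, fb=0
53: 0111100100000 → 0, fb=0
54: 1111001000000 → 1, fb=1
55: 1110010000001 → 1, fb=0
56: 1100100000010 → 1, fb=1
57: 1001000000101 → 1, fb=1
58: 0010000001011 → 0, fb=0
59: 0100000010110 → 0, fb=1
60: 1000000101101 → 1, fb=0
61: 0000001011010 → 0, fb=1
62: 0000010110101 → 0, fb=0
63: 0000101101010 → 0, fb=1
64: 0001011010101 → 0, fb=0
65: 0010110101010 → 0, fb=1
66: 0101101010101 → 0, fb=0
67: 1011010101010 → 1, fb=0
68: 0110101010100 → 0, fb=1
69: 1101010101001 → 1, fb=1
70: 1010101010011 → 1, fb=0
71: 0101010100110 → 0, fb=1
72: 1010101001101 → 1, fb=0
73: 0101010011010 → 0, fb=1
74: 1010100110101 → 1, fb=1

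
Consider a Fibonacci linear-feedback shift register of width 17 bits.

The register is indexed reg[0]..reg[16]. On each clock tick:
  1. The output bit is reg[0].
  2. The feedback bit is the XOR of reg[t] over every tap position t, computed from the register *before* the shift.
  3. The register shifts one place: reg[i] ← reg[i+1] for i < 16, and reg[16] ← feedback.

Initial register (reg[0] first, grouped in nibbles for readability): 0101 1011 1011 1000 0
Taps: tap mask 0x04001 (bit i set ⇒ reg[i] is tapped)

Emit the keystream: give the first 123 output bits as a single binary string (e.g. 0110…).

k : reg_k → out_k, fb_k
0: 01011011101110000 → 0, fb=0
1: 10110111011100000 → 1, fb=1
2: 01101110111000001 → 0, fb=0
3: 11011101110000010 → 1, fb=1
4: 10111011100000101 → 1, fb=0
5: 01110111000001010 → 0, fb=0
6: 11101110000010100 → 1, fb=0
7: 11011100000101000 → 1, fb=1
8: 10111000001010001 → 1, fb=1
9: 01110000010100011 → 0, fb=0
10: 11100000101000110 → 1, fb=0
11: 11000001010001100 → 1, fb=0
12: 10000010100011000 → 1, fb=1
13: 00000101000110001 → 0, fb=0
14: 00001010001100010 → 0, fb=0
15: 00010100011000100 → 0, fb=1
16: 00101000110001001 → 0, fb=0
17: 01010001100010010 → 0, fb=0
18: 10100011000100100 → 1, fb=0
19: 01000110001001000 → 0, fb=0
20: 10001100010010000 → 1, fb=1
21: 00011000100100001 → 0, fb=0
22: 00110001001000010 → 0, fb=0
23: 01100010010000100 → 0, fb=1
24: 11000100100001001 → 1, fb=1
25: 10001001000010011 → 1, fb=1
26: 00010010000100111 → 0, fb=1
27: 00100100001001111 → 0, fb=1
28: 01001000010011111 → 0, fb=1
29: 10010000100111111 → 1, fb=0
30: 00100001001111110 → 0, fb=1
31: 01000010011111101 → 0, fb=1
32: 10000100111111011 → 1, fb=1
33: 00001001111110111 → 0, fb=1
34: 00010011111101111 → 0, fb=1
35: 00100111111011111 → 0, fb=1
36: 01001111110111111 → 0, fb=1
37: 10011111101111111 → 1, fb=0
38: 00111111011111110 → 0, fb=1
39: 01111110111111101 → 0, fb=1
40: 11111101111111011 → 1, fb=1
41: 11111011111110111 → 1, fb=0
42: 11110111111101110 → 1, fb=0
43: 11101111111011100 → 1, fb=0
44: 11011111110111000 → 1, fb=1
45: 10111111101110001 → 1, fb=1
46: 01111111011100011 → 0, fb=0
47: 11111110111000110 → 1, fb=0
48: 11111101110001100 → 1, fb=0
49: 11111011100011000 → 1, fb=1
50: 11110111000110001 → 1, fb=1
51: 11101110001100011 → 1, fb=1
52: 11011100011000111 → 1, fb=0
53: 10111000110001110 → 1, fb=0
54: 01110001100011100 → 0, fb=1
55: 11100011000111001 → 1, fb=1
56: 11000110001110011 → 1, fb=1
57: 10001100011100111 → 1, fb=0
58: 00011000111001110 → 0, fb=1
59: 00110001110011101 → 0, fb=1
60: 01100011100111011 → 0, fb=0
61: 11000111001110110 → 1, fb=0
62: 10001110011101100 → 1, fb=0
63: 00011100111011000 → 0, fb=0
64: 00111001110110000 → 0, fb=0
65: 01110011101100000 → 0, fb=0
66: 11100111011000000 → 1, fb=1
67: 11001110110000001 → 1, fb=1
68: 10011101100000011 → 1, fb=1
69: 00111011000000111 → 0, fb=1
70: 01110110000001111 → 0, fb=1
71: 11101100000011111 → 1, fb=0
72: 11011000000111110 → 1, fb=0
73: 10110000001111100 → 1, fb=0
74: 01100000011111000 → 0, fb=0
75: 11000000111110000 → 1, fb=1
76: 10000001111100001 → 1, fb=1
77: 00000011111000011 → 0, fb=0
78: 00000111110000110 → 0, fb=1
79: 00001111100001101 → 0, fb=1
80: 00011111000011011 → 0, fb=0
81: 00111110000110110 → 0, fb=1
82: 01111100001101101 → 0, fb=1
83: 11111000011011011 → 1, fb=1
84: 11110000110110111 → 1, fb=0
85: 11100001101101110 → 1, fb=0
86: 11000011011011100 → 1, fb=0
87: 10000110110111000 → 1, fb=1
88: 00001101101110001 → 0, fb=0
89: 00011011011100010 → 0, fb=0
90: 00110110111000100 → 0, fb=1
91: 01101101110001001 → 0, fb=0
92: 11011011100010010 → 1, fb=1
93: 10110111000100101 → 1, fb=0
94: 01101110001001010 → 0, fb=0
95: 11011100010010100 → 1, fb=0
96: 10111000100101000 → 1, fb=1
97: 01110001001010001 → 0, fb=0
98: 11100010010100010 → 1, fb=1
99: 11000100101000101 → 1, fb=0
100: 10001001010001010 → 1, fb=1
101: 00010010100010101 → 0, fb=1
102: 00100101000101011 → 0, fb=0
103: 01001010001010110 → 0, fb=1
104: 10010100010101101 → 1, fb=0
105: 00101000101011010 → 0, fb=0
106: 01010001010110100 → 0, fb=1
107: 10100010101101001 → 1, fb=1
108: 01000101011010011 → 0, fb=0
109: 10001010110100110 → 1, fb=0
110: 00010101101001100 → 0, fb=1
111: 00101011010011001 → 0, fb=0
112: 01010110100110010 → 0, fb=0
113: 10101101001100100 → 1, fb=0
114: 01011010011001000 → 0, fb=0
115: 10110100110010000 → 1, fb=1
116: 01101001100100001 → 0, fb=0
117: 11010011001000010 → 1, fb=1
118: 10100110010000101 → 1, fb=0
119: 01001100100001010 → 0, fb=0
120: 10011001000010100 → 1, fb=0
121: 00110010000101000 → 0, fb=0
122: 01100100001010000 → 0, fb=0

010110111011100000101000110001001000010011111101111111011100011000111001110110000001111100001101101110001001010001010110100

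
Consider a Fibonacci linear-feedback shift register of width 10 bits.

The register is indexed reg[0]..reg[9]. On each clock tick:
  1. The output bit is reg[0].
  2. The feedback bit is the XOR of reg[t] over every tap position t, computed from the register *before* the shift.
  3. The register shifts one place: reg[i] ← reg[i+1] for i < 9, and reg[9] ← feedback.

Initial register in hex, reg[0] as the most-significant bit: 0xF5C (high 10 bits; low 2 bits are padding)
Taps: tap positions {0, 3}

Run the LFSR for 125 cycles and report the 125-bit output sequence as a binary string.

11110101110101101101100000000110000011011001100001010110101110001101111110001000111100111101101101000000010100001011010101000

step | reg (before) | out | fb
   0 | 1111010111 | 1 | 0
   1 | 1110101110 | 1 | 1
   2 | 1101011101 | 1 | 0
   3 | 1010111010 | 1 | 1
   4 | 0101110101 | 0 | 1
   5 | 1011101011 | 1 | 0
   6 | 0111010110 | 0 | 1
   7 | 1110101101 | 1 | 1
   8 | 1101011011 | 1 | 0
   9 | 1010110110 | 1 | 1
  10 | 0101101101 | 0 | 1
  11 | 1011011011 | 1 | 0
  12 | 0110110110 | 0 | 0
  13 | 1101101100 | 1 | 0
  14 | 1011011000 | 1 | 0
  15 | 0110110000 | 0 | 0
  16 | 1101100000 | 1 | 0
  17 | 1011000000 | 1 | 0
  18 | 0110000000 | 0 | 0
  19 | 1100000000 | 1 | 1
  20 | 1000000001 | 1 | 1
  21 | 0000000011 | 0 | 0
  22 | 0000000110 | 0 | 0
  23 | 0000001100 | 0 | 0
  24 | 0000011000 | 0 | 0
  25 | 0000110000 | 0 | 0
  26 | 0001100000 | 0 | 1
  27 | 0011000001 | 0 | 1
  28 | 0110000011 | 0 | 0
  29 | 1100000110 | 1 | 1
  30 | 1000001101 | 1 | 1
  31 | 0000011011 | 0 | 0
  32 | 0000110110 | 0 | 0
  33 | 0001101100 | 0 | 1
  34 | 0011011001 | 0 | 1
  35 | 0110110011 | 0 | 0
  36 | 1101100110 | 1 | 0
  37 | 1011001100 | 1 | 0
  38 | 0110011000 | 0 | 0
  39 | 1100110000 | 1 | 1
  40 | 1001100001 | 1 | 0
  41 | 0011000010 | 0 | 1
  42 | 0110000101 | 0 | 0
  43 | 1100001010 | 1 | 1
  44 | 1000010101 | 1 | 1
  45 | 0000101011 | 0 | 0
  46 | 0001010110 | 0 | 1
  47 | 0010101101 | 0 | 0
  48 | 0101011010 | 0 | 1
  49 | 1010110101 | 1 | 1
  50 | 0101101011 | 0 | 1
  51 | 1011010111 | 1 | 0
  52 | 0110101110 | 0 | 0
  53 | 1101011100 | 1 | 0
  54 | 1010111000 | 1 | 1
  55 | 0101110001 | 0 | 1
  56 | 1011100011 | 1 | 0
  57 | 0111000110 | 0 | 1
  58 | 1110001101 | 1 | 1
  59 | 1100011011 | 1 | 1
  60 | 1000110111 | 1 | 1
  61 | 0001101111 | 0 | 1
  62 | 0011011111 | 0 | 1
  63 | 0110111111 | 0 | 0
  64 | 1101111110 | 1 | 0
  65 | 1011111100 | 1 | 0
  66 | 0111111000 | 0 | 1
  67 | 1111110001 | 1 | 0
  68 | 1111100010 | 1 | 0
  69 | 1111000100 | 1 | 0
  70 | 1110001000 | 1 | 1
  71 | 1100010001 | 1 | 1
  72 | 1000100011 | 1 | 1
  73 | 0001000111 | 0 | 1
  74 | 0010001111 | 0 | 0
  75 | 0100011110 | 0 | 0
  76 | 1000111100 | 1 | 1
  77 | 0001111001 | 0 | 1
  78 | 0011110011 | 0 | 1
  79 | 0111100111 | 0 | 1
  80 | 1111001111 | 1 | 0
  81 | 1110011110 | 1 | 1
  82 | 1100111101 | 1 | 1
  83 | 1001111011 | 1 | 0
  84 | 0011110110 | 0 | 1
  85 | 0111101101 | 0 | 1
  86 | 1111011011 | 1 | 0
  87 | 1110110110 | 1 | 1
  88 | 1101101101 | 1 | 0
  89 | 1011011010 | 1 | 0
  90 | 0110110100 | 0 | 0
  91 | 1101101000 | 1 | 0
  92 | 1011010000 | 1 | 0
  93 | 0110100000 | 0 | 0
  94 | 1101000000 | 1 | 0
  95 | 1010000000 | 1 | 1
  96 | 0100000001 | 0 | 0
  97 | 1000000010 | 1 | 1
  98 | 0000000101 | 0 | 0
  99 | 0000001010 | 0 | 0
 100 | 0000010100 | 0 | 0
 101 | 0000101000 | 0 | 0
 102 | 0001010000 | 0 | 1
 103 | 0010100001 | 0 | 0
 104 | 0101000010 | 0 | 1
 105 | 1010000101 | 1 | 1
 106 | 0100001011 | 0 | 0
 107 | 1000010110 | 1 | 1
 108 | 0000101101 | 0 | 0
 109 | 0001011010 | 0 | 1
 110 | 0010110101 | 0 | 0
 111 | 0101101010 | 0 | 1
 112 | 1011010101 | 1 | 0
 113 | 0110101010 | 0 | 0
 114 | 1101010100 | 1 | 0
 115 | 1010101000 | 1 | 1
 116 | 0101010001 | 0 | 1
 117 | 1010100011 | 1 | 1
 118 | 0101000111 | 0 | 1
 119 | 1010001111 | 1 | 1
 120 | 0100011111 | 0 | 0
 121 | 1000111110 | 1 | 1
 122 | 0001111101 | 0 | 1
 123 | 0011111011 | 0 | 1
 124 | 0111110111 | 0 | 1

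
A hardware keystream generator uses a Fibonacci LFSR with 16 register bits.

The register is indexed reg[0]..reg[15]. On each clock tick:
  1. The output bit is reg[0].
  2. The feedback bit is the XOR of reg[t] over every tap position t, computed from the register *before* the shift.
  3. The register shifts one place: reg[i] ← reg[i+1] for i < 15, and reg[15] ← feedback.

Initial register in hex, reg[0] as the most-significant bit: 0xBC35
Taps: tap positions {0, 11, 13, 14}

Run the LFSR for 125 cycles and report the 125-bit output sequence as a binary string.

step | reg (before) | out | fb
   0 | 1011110000110101 | 1 | 1
   1 | 0111100001101011 | 0 | 1
   2 | 1111000011010111 | 1 | 0
   3 | 1110000110101110 | 1 | 1
   4 | 1100001101011101 | 1 | 1
   5 | 1000011010111011 | 1 | 1
   6 | 0000110101110111 | 0 | 1
   7 | 0001101011101111 | 0 | 0
   8 | 0011010111011110 | 0 | 1
   9 | 0110101110111101 | 0 | 0
  10 | 1101011101111010 | 1 | 1
  11 | 1010111011110101 | 1 | 1
  12 | 0101110111101011 | 0 | 1
  13 | 1011101111010111 | 1 | 0
  14 | 0111011110101110 | 0 | 0
  15 | 1110111101011100 | 1 | 1
  16 | 1101111010111001 | 1 | 0
  17 | 1011110101110010 | 1 | 1
  18 | 0111101011100101 | 0 | 1
  19 | 1111010111001011 | 1 | 0
  20 | 1110101110010110 | 1 | 0
  21 | 1101011100101100 | 1 | 0
  22 | 1010111001011000 | 1 | 0
  23 | 0101110010110000 | 0 | 1
  24 | 1011100101100001 | 1 | 1
  25 | 0111001011000011 | 0 | 1
  26 | 1110010110000111 | 1 | 1
  27 | 1100101100001111 | 1 | 1
  28 | 1001011000011111 | 1 | 0
  29 | 0010110000111110 | 0 | 1
  30 | 0101100001111101 | 0 | 0
  31 | 1011000011111010 | 1 | 1
  32 | 0110000111110101 | 0 | 0
  33 | 1100001111101010 | 1 | 0
  34 | 1000011111010100 | 1 | 1
  35 | 0000111110101001 | 0 | 0
  36 | 0001111101010010 | 0 | 0
  37 | 0011111010100100 | 0 | 1
  38 | 0111110101001001 | 0 | 0
  39 | 1111101010010010 | 1 | 1
  40 | 1111010100100101 | 1 | 0
  41 | 1110101001001010 | 1 | 0
  42 | 1101010010010100 | 1 | 1
  43 | 1010100100101001 | 1 | 1
  44 | 0101001001010011 | 0 | 0
  45 | 1010010010100110 | 1 | 1
  46 | 0100100101001101 | 0 | 1
  47 | 1001001010011011 | 1 | 1
  48 | 0010010100110111 | 0 | 1
  49 | 0100101001101111 | 0 | 0
  50 | 1001010011011110 | 1 | 0
  51 | 0010100110111100 | 0 | 0
  52 | 0101001101111000 | 0 | 1
  53 | 1010011011110001 | 1 | 0
  54 | 0100110111100010 | 0 | 1
  55 | 1001101111000101 | 1 | 0
  56 | 0011011110001010 | 0 | 1
  57 | 0110111100010101 | 0 | 0
  58 | 1101111000101010 | 1 | 0
  59 | 1011110001010100 | 1 | 1
  60 | 0111100010101001 | 0 | 0
  61 | 1111000101010010 | 1 | 1
  62 | 1110001010100101 | 1 | 0
  63 | 1100010101001010 | 1 | 0
  64 | 1000101010010100 | 1 | 1
  65 | 0001010100101001 | 0 | 0
  66 | 0010101001010010 | 0 | 0
  67 | 0101010010100100 | 0 | 1
  68 | 1010100101001001 | 1 | 1
  69 | 0101001010010011 | 0 | 0
  70 | 1010010100100110 | 1 | 1
  71 | 0100101001001101 | 0 | 1
  72 | 1001010010011011 | 1 | 1
  73 | 0010100100110111 | 0 | 1
  74 | 0101001001101111 | 0 | 0
  75 | 1010010011011110 | 1 | 0
  76 | 0100100110111100 | 0 | 0
  77 | 1001001101111000 | 1 | 0
  78 | 0010011011110000 | 0 | 1
  79 | 0100110111100001 | 0 | 0
  80 | 1001101111000010 | 1 | 0
  81 | 0011011110000100 | 0 | 1
  82 | 0110111100001001 | 0 | 0
  83 | 1101111000010010 | 1 | 1
  84 | 1011110000100101 | 1 | 0
  85 | 0111100001001010 | 0 | 1
  86 | 1111000010010101 | 1 | 1
  87 | 1110000100101011 | 1 | 0
  88 | 1100001001010110 | 1 | 0
  89 | 1000010010101100 | 1 | 0
  90 | 0000100101011000 | 0 | 1
  91 | 0001001010110001 | 0 | 1
  92 | 0010010101100011 | 0 | 1
  93 | 0100101011000111 | 0 | 0
  94 | 1001010110001110 | 1 | 1
  95 | 0010101100011101 | 0 | 0
  96 | 0101011000111010 | 0 | 0
  97 | 1010110001110100 | 1 | 1
  98 | 0101100011101001 | 0 | 0
  99 | 1011000111010010 | 1 | 1
 100 | 0110001110100101 | 0 | 1
 101 | 1100011101001011 | 1 | 0
 102 | 1000111010010110 | 1 | 0
 103 | 0001110100101100 | 0 | 1
 104 | 0011101001011001 | 0 | 1
 105 | 0111010010110011 | 0 | 0
 106 | 1110100101100110 | 1 | 1
 107 | 1101001011001101 | 1 | 0
 108 | 1010010110011010 | 1 | 1
 109 | 0100101100110101 | 0 | 0
 110 | 1001011001101010 | 1 | 0
 111 | 0010110011010100 | 0 | 0
 112 | 0101100110101000 | 0 | 0
 113 | 1011001101010000 | 1 | 0
 114 | 0110011010100000 | 0 | 0
 115 | 1100110101000000 | 1 | 1
 116 | 1001101010000001 | 1 | 1
 117 | 0011010100000011 | 0 | 1
 118 | 0110101000000111 | 0 | 0
 119 | 1101010000001110 | 1 | 1
 120 | 1010100000011101 | 1 | 1
 121 | 0101000000111011 | 0 | 0
 122 | 1010000001110110 | 1 | 0
 123 | 0100000011101100 | 0 | 1
 124 | 1000000111011001 | 1 | 0

10111100001101011101111010111001011000011111010100100101001101111000101010010100100110111100001001010110001110100101100110101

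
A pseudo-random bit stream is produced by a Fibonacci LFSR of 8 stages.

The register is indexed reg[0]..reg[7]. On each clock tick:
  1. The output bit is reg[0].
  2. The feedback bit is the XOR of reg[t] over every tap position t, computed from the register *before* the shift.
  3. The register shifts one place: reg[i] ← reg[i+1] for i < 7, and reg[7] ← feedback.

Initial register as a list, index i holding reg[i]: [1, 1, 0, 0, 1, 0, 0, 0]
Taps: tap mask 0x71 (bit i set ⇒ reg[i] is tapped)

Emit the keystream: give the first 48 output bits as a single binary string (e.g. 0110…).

tick  register→output (feedback)
  0  11001000→1 (0)
  1  10010000→1 (1)
  2  00100001→0 (0)
  3  01000010→0 (1)
  4  10000101→1 (0)
  5  00001010→0 (0)
  6  00010100→0 (1)
  7  00101001→0 (1)
  8  01010011→0 (1)
  9  10100111→1 (1)
 10  01001111→0 (1)
 11  10011111→1 (0)
 12  00111110→0 (1)
 13  01111101→0 (0)
 14  11111010→1 (1)
 15  11110101→1 (0)
 16  11101010→1 (1)
 17  11010101→1 (0)
 18  10101010→1 (1)
 19  01010101→0 (1)
 20  10101011→1 (1)
 21  01010111→0 (0)
 22  10101110→1 (0)
 23  01011100→0 (0)
 24  10111000→1 (0)
 25  01110000→0 (0)
 26  11100000→1 (1)
 27  11000001→1 (1)
 28  10000011→1 (0)
 29  00000110→0 (0)
 30  00001100→0 (0)
 31  00011000→0 (1)
 32  00110001→0 (0)
 33  01100010→0 (1)
 34  11000101→1 (0)
 35  10001010→1 (1)
 36  00010101→0 (1)
 37  00101011→0 (0)
 38  01010110→0 (0)
 39  10101100→1 (1)
 40  01011001→0 (1)
 41  10110011→1 (0)
 42  01100110→0 (0)
 43  11001100→1 (1)
 44  10011001→1 (0)
 45  00110010→0 (1)
 46  01100101→0 (1)
 47  11001011→1 (1)

110010000101001111101010101110000011000101011001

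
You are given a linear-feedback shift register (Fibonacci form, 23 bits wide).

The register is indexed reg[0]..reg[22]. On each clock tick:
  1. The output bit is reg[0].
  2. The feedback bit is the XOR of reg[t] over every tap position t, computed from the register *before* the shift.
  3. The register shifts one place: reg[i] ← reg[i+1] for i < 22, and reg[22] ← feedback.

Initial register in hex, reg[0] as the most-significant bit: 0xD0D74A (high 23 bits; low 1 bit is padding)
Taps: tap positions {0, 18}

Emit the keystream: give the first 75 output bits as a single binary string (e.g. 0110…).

110100001101011101001011111111100101110001110100010111100100101010111101010

tick  register→output (feedback)
  0  11010000110101110100101→1 (1)
  1  10100001101011101001011→1 (1)
  2  01000011010111010010111→0 (1)
  3  10000110101110100101111→1 (1)
  4  00001101011101001011111→0 (1)
  5  00011010111010010111111→0 (1)
  6  00110101110100101111111→0 (1)
  7  01101011101001011111111→0 (1)
  8  11010111010010111111111→1 (0)
  9  10101110100101111111110→1 (0)
 10  01011101001011111111100→0 (1)
 11  10111010010111111111001→1 (0)
 12  01110100101111111110010→0 (1)
 13  11101001011111111100101→1 (1)
 14  11010010111111111001011→1 (1)
 15  10100101111111110010111→1 (0)
 16  01001011111111100101110→0 (0)
 17  10010111111111001011100→1 (0)
 18  00101111111110010111000→0 (1)
 19  01011111111100101110001→0 (1)
 20  10111111111001011100011→1 (1)
 21  01111111110010111000111→0 (0)
 22  11111111100101110001110→1 (1)
 23  11111111001011100011101→1 (0)
 24  11111110010111000111010→1 (0)
 25  11111100101110001110100→1 (0)
 26  11111001011100011101000→1 (1)
 27  11110010111000111010001→1 (0)
 28  11100101110001110100010→1 (1)
 29  11001011100011101000101→1 (1)
 30  10010111000111010001011→1 (1)
 31  00101110001110100010111→0 (1)
 32  01011100011101000101111→0 (0)
 33  10111000111010001011110→1 (0)
 34  01110001110100010111100→0 (1)
 35  11100011101000101111001→1 (0)
 36  11000111010001011110010→1 (0)
 37  10001110100010111100100→1 (1)
 38  00011101000101111001001→0 (0)
 39  00111010001011110010010→0 (1)
 40  01110100010111100100101→0 (0)
 41  11101000101111001001010→1 (1)
 42  11010001011110010010101→1 (0)
 43  10100010111100100101010→1 (1)
 44  01000101111001001010101→0 (1)
 45  10001011110010010101011→1 (1)
 46  00010111100100101010111→0 (1)
 47  00101111001001010101111→0 (0)
 48  01011110010010101011110→0 (1)
 49  10111100100101010111101→1 (0)
 50  01111001001010101111010→0 (1)
 51  11110010010101011110101→1 (0)
 52  11100100101010111101010→1 (1)
 53  11001001010101111010101→1 (0)
 54  10010010101011110101010→1 (1)
 55  00100101010111101010101→0 (1)
 56  01001010101111010101011→0 (0)
 57  10010101011110101010110→1 (0)
 58  00101010111101010101100→0 (0)
 59  01010101111010101011000→0 (1)
 60  10101011110101010110001→1 (0)
 61  01010111101010101100010→0 (0)
 62  10101111010101011000100→1 (1)
 63  01011110101010110001001→0 (0)
 64  10111101010101100010010→1 (0)
 65  01111010101011000100100→0 (0)
 66  11110101010110001001000→1 (1)
 67  11101010101100010010001→1 (0)
 68  11010101011000100100010→1 (1)
 69  10101010110001001000101→1 (1)
 70  01010101100010010001011→0 (0)
 71  10101011000100100010110→1 (0)
 72  01010110001001000101100→0 (0)
 73  10101100010010001011000→1 (0)
 74  01011000100100010110000→0 (1)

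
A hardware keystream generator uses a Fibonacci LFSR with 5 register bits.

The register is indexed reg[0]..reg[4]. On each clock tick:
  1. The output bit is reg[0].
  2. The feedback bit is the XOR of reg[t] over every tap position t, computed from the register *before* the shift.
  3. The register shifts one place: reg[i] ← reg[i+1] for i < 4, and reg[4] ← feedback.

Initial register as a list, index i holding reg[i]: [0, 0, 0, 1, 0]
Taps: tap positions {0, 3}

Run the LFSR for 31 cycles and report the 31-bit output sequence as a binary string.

0001010111011000111110011010010

step | reg (before) | out | fb
   0 | 00010 | 0 | 1
   1 | 00101 | 0 | 0
   2 | 01010 | 0 | 1
   3 | 10101 | 1 | 1
   4 | 01011 | 0 | 1
   5 | 10111 | 1 | 0
   6 | 01110 | 0 | 1
   7 | 11101 | 1 | 1
   8 | 11011 | 1 | 0
   9 | 10110 | 1 | 0
  10 | 01100 | 0 | 0
  11 | 11000 | 1 | 1
  12 | 10001 | 1 | 1
  13 | 00011 | 0 | 1
  14 | 00111 | 0 | 1
  15 | 01111 | 0 | 1
  16 | 11111 | 1 | 0
  17 | 11110 | 1 | 0
  18 | 11100 | 1 | 1
  19 | 11001 | 1 | 1
  20 | 10011 | 1 | 0
  21 | 00110 | 0 | 1
  22 | 01101 | 0 | 0
  23 | 11010 | 1 | 0
  24 | 10100 | 1 | 1
  25 | 01001 | 0 | 0
  26 | 10010 | 1 | 0
  27 | 00100 | 0 | 0
  28 | 01000 | 0 | 0
  29 | 10000 | 1 | 1
  30 | 00001 | 0 | 0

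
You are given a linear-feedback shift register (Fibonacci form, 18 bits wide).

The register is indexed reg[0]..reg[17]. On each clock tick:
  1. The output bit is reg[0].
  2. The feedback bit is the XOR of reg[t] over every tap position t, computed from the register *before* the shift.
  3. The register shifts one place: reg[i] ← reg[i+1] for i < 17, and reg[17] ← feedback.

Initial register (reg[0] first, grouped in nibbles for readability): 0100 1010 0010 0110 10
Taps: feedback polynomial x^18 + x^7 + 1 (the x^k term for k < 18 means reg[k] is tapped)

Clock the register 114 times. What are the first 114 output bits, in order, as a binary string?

tick  register→output (feedback)
  0  010010100010011010→0 (0)
  1  100101000100110100→1 (1)
  2  001010001001101001→0 (0)
  3  010100010011010010→0 (1)
  4  101000100110100101→1 (1)
  5  010001001101001011→0 (0)
  6  100010011010010110→1 (0)
  7  000100110100101100→0 (1)
  8  001001101001011001→0 (0)
  9  010011010010110010→0 (1)
 10  100110100101100101→1 (1)
 11  001101001011001011→0 (0)
 12  011010010110010110→0 (1)
 13  110100101100101101→1 (1)
 14  101001011001011011→1 (0)
 15  010010110010110110→0 (1)
 16  100101100101101101→1 (1)
 17  001011001011011011→0 (0)
 18  010110010110110110→0 (1)
 19  101100101101101101→1 (1)
 20  011001011011011011→0 (1)
 21  110010110110110111→1 (0)
 22  100101101101101110→1 (1)
 23  001011011011011101→0 (1)
 24  010110110110111011→0 (1)
 25  101101101101110111→1 (1)
 26  011011011011101111→0 (1)
 27  110110110111011111→1 (0)
 28  101101101110111110→1 (1)
 29  011011011101111101→0 (1)
 30  110110111011111011→1 (0)
 31  101101110111110110→1 (0)
 32  011011101111101100→0 (0)
 33  110111011111011000→1 (0)
 34  101110111110110000→1 (0)
 35  011101111101100000→0 (1)
 36  111011111011000001→1 (0)
 37  110111110110000010→1 (0)
 38  101111101100000100→1 (1)
 39  011111011000001001→0 (1)
 40  111110110000010011→1 (0)
 41  111101100000100110→1 (1)
 42  111011000001001101→1 (1)
 43  110110000010011011→1 (1)
 44  101100000100110111→1 (1)
 45  011000001001101111→0 (0)
 46  110000010011011110→1 (0)
 47  100000100110111100→1 (1)
 48  000001001101111001→0 (0)
 49  000010011011110010→0 (1)
 50  000100110111100101→0 (1)
 51  001001101111001011→0 (0)
 52  010011011110010110→0 (1)
 53  100110111100101101→1 (0)
 54  001101111001011010→0 (1)
 55  011011110010110101→0 (1)
 56  110111100101101011→1 (1)
 57  101111001011010111→1 (1)
 58  011110010110101111→0 (1)
 59  111100101101011111→1 (1)
 60  111001011010111111→1 (0)
 61  110010110101111110→1 (0)
 62  100101101011111100→1 (1)
 63  001011010111111001→0 (1)
 64  010110101111110011→0 (0)
 65  101101011111100110→1 (0)
 66  011010111111001100→0 (1)
 67  110101111110011001→1 (0)
 68  101011111100110010→1 (0)
 69  010111111001100100→0 (1)
 70  101111110011001001→1 (0)
 71  011111100110010010→0 (0)
 72  111111001100100100→1 (1)
 73  111110011001001001→1 (0)
 74  111100110010010010→1 (0)
 75  111001100100100100→1 (1)
 76  110011001001001001→1 (1)
 77  100110010010010011→1 (0)
 78  001100100100100110→0 (0)
 79  011001001001001100→0 (0)
 80  110010010010011000→1 (0)
 81  100100100100110000→1 (1)
 82  001001001001100001→0 (0)
 83  010010010011000010→0 (1)
 84  100100100110000101→1 (1)
 85  001001001100001011→0 (0)
 86  010010011000010110→0 (1)
 87  100100110000101101→1 (0)
 88  001001100001011010→0 (0)
 89  010011000010110100→0 (0)
 90  100110000101101000→1 (1)
 91  001100001011010001→0 (0)
 92  011000010110100010→0 (1)
 93  110000101101000101→1 (1)
 94  100001011010001011→1 (0)
 95  000010110100010110→0 (1)
 96  000101101000101101→0 (0)
 97  001011010001011010→0 (1)
 98  010110100010110101→0 (0)
 99  101101000101101010→1 (1)
100  011010001011010101→0 (0)
101  110100010110101010→1 (0)
102  101000101101010100→1 (1)
103  010001011010101001→0 (1)
104  100010110101010011→1 (0)
105  000101101010100110→0 (0)
106  001011010101001100→0 (1)
107  010110101010011001→0 (0)
108  101101010100110010→1 (0)
109  011010101001100100→0 (0)
110  110101010011001000→1 (0)
111  101010100110010000→1 (1)
112  010101001100100001→0 (0)
113  101010011001000010→1 (0)

010010100010011010010110010110110110111011111011000001001101111001011010111111001100100100100110000101101000101101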